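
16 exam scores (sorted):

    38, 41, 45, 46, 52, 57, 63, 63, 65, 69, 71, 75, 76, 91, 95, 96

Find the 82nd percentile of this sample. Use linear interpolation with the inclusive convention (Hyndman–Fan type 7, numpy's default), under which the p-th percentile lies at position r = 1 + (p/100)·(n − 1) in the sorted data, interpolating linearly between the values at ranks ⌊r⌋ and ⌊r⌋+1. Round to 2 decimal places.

n = 16.
r = 1 + (82/100)·(16 − 1) = 1 + 12.3 = 13.3.
Rank 13 is 76 and rank 14 is 91.
Interpolate: 76 + 0.3·(91 − 76) = 76 + 0.3·15 = 80.5.

80.50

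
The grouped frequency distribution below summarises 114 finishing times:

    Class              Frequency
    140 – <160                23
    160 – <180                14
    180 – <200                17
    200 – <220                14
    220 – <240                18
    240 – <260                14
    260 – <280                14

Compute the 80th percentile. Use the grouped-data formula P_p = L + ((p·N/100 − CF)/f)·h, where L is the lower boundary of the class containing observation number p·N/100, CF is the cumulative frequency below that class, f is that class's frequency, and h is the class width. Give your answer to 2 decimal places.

247.43

N = 114; target position k = 80/100 · 114 = 91.2.
Cumulative frequencies: 23, 37, 54, 68, 86, 100, 114.
Observation 91.2 falls in the class 240 – <260.
L = 240, CF = 86, f = 14, h = 20.
P80 = 240 + ((91.2 − 86)/14)·20 = 240 + 7.42857 = 247.429.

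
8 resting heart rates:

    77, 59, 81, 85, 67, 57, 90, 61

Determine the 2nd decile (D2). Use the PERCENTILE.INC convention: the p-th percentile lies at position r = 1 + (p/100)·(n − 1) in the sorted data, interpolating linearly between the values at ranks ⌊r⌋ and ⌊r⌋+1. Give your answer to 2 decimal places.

59.80

Sorted: 57, 59, 61, 67, 77, 81, 85, 90.
n = 8.
r = 1 + (20/100)·(8 − 1) = 1 + 1.4 = 2.4.
Rank 2 is 59 and rank 3 is 61.
Interpolate: 59 + 0.4·(61 − 59) = 59 + 0.4·2 = 59.8.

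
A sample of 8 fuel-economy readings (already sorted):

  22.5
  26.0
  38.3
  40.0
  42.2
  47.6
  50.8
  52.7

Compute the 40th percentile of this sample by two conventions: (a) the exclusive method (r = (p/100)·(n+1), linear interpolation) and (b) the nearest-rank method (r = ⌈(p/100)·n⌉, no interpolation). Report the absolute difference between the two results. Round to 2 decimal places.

n = 8.
(a) r = 3.6; between ranks 3 (38.3) and 4 (40.0): 39.32.
(b) the nearest-rank method: rank 4 → 40.
|39.32 − 40| = 0.68.

0.68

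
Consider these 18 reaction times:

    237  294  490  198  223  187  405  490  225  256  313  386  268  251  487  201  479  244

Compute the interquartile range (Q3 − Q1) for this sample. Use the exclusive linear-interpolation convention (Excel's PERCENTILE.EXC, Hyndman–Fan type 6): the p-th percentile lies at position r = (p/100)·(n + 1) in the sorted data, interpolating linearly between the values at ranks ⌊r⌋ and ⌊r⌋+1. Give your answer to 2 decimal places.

199.00

Sorted: 187, 198, 201, 223, 225, 237, 244, 251, 256, 268, 294, 313, 386, 405, 479, 487, 490, 490.
n = 18.
P25: r = 4.75; ranks 4–5 are 223, 225; interpolating gives 224.5.
P75: r = 14.25; ranks 14–15 are 405, 479; interpolating gives 423.5.
Difference: 423.5 − 224.5 = 199.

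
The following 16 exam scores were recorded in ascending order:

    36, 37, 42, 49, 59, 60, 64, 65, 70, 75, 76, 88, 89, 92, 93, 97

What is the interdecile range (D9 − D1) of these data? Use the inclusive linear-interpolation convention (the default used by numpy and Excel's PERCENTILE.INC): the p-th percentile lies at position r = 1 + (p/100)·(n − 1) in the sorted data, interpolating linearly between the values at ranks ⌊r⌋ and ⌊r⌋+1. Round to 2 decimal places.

53.00

n = 16.
P10: r = 2.5; ranks 2–3 are 37, 42; interpolating gives 39.5.
P90: r = 14.5; ranks 14–15 are 92, 93; interpolating gives 92.5.
Difference: 92.5 − 39.5 = 53.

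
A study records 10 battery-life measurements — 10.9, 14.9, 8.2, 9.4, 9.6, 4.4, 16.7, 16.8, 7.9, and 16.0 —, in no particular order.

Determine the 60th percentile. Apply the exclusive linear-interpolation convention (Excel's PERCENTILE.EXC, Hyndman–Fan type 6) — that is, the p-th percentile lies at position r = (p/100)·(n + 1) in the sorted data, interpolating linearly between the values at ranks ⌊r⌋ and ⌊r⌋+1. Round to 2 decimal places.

Sorted: 4.4, 7.9, 8.2, 9.4, 9.6, 10.9, 14.9, 16.0, 16.7, 16.8.
n = 10.
r = (60/100)·(10 + 1) = 6.6.
Rank 6 is 10.9 and rank 7 is 14.9.
Interpolate: 10.9 + 0.6·(14.9 − 10.9) = 10.9 + 0.6·4 = 13.3.

13.30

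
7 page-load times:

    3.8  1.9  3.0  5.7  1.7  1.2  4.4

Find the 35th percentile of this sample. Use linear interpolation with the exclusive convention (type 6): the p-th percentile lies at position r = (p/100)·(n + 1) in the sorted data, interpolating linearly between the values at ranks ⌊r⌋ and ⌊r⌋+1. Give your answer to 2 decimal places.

1.86

Sorted: 1.2, 1.7, 1.9, 3.0, 3.8, 4.4, 5.7.
n = 7.
r = (35/100)·(7 + 1) = 2.8.
Rank 2 is 1.7 and rank 3 is 1.9.
Interpolate: 1.7 + 0.8·(1.9 − 1.7) = 1.7 + 0.8·0.2 = 1.86.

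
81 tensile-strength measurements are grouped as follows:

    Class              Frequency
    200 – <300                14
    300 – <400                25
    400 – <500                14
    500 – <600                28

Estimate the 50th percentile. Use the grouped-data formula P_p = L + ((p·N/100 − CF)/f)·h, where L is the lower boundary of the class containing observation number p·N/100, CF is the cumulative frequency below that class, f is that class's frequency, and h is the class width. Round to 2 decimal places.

410.71

N = 81; target position k = 50/100 · 81 = 40.5.
Cumulative frequencies: 14, 39, 53, 81.
Observation 40.5 falls in the class 400 – <500.
L = 400, CF = 39, f = 14, h = 100.
P50 = 400 + ((40.5 − 39)/14)·100 = 400 + 10.7143 = 410.714.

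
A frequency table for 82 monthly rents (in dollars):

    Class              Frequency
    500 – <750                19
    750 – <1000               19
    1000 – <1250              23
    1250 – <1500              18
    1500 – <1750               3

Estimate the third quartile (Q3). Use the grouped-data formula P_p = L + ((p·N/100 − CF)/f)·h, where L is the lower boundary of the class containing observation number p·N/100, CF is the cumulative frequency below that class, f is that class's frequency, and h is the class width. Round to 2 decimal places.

N = 82; target position k = 75/100 · 82 = 61.5.
Cumulative frequencies: 19, 38, 61, 79, 82.
Observation 61.5 falls in the class 1250 – <1500.
L = 1250, CF = 61, f = 18, h = 250.
P75 = 1250 + ((61.5 − 61)/18)·250 = 1250 + 6.94444 = 1256.94.

1256.94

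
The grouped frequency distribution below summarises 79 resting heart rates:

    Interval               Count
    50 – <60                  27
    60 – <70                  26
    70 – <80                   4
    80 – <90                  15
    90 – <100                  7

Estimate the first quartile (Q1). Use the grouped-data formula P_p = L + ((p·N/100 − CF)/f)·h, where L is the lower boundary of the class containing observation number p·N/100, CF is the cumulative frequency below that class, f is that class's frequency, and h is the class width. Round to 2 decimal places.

N = 79; target position k = 25/100 · 79 = 19.75.
Cumulative frequencies: 27, 53, 57, 72, 79.
Observation 19.75 falls in the class 50 – <60.
L = 50, CF = 0, f = 27, h = 10.
P25 = 50 + ((19.75 − 0)/27)·10 = 50 + 7.31481 = 57.3148.

57.31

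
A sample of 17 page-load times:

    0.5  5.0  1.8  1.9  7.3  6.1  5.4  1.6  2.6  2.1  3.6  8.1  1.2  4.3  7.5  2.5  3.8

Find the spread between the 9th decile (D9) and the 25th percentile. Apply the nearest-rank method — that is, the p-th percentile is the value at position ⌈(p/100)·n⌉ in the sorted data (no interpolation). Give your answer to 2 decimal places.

Sorted: 0.5, 1.2, 1.6, 1.8, 1.9, 2.1, 2.5, 2.6, 3.6, 3.8, 4.3, 5.0, 5.4, 6.1, 7.3, 7.5, 8.1.
n = 17.
P25: rank ⌈25/100·17⌉ = 5 → 1.9.
P90: rank ⌈90/100·17⌉ = 16 → 7.5.
Difference: 7.5 − 1.9 = 5.6.

5.60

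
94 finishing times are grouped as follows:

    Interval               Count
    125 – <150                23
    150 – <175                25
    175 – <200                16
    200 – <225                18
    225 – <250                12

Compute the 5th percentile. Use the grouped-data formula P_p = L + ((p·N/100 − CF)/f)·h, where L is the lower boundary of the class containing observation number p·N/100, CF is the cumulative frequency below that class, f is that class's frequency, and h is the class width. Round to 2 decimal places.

N = 94; target position k = 5/100 · 94 = 4.7.
Cumulative frequencies: 23, 48, 64, 82, 94.
Observation 4.7 falls in the class 125 – <150.
L = 125, CF = 0, f = 23, h = 25.
P5 = 125 + ((4.7 − 0)/23)·25 = 125 + 5.1087 = 130.109.

130.11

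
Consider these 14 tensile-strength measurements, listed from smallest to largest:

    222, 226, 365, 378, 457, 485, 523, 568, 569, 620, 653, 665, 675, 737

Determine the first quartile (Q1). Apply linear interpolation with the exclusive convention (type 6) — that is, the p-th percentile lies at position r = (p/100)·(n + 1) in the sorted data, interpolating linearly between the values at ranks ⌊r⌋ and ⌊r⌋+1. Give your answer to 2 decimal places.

374.75

n = 14.
r = (25/100)·(14 + 1) = 3.75.
Rank 3 is 365 and rank 4 is 378.
Interpolate: 365 + 0.75·(378 − 365) = 365 + 0.75·13 = 374.75.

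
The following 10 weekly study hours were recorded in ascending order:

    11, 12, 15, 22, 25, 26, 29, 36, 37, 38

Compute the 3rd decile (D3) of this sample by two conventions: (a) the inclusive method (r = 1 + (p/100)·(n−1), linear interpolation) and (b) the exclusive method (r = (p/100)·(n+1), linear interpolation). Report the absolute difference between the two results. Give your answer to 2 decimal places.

2.80

n = 10.
(a) r = 3.7; between ranks 3 (15) and 4 (22): 19.9.
(b) r = 3.3; between ranks 3 (15) and 4 (22): 17.1.
|19.9 − 17.1| = 2.8.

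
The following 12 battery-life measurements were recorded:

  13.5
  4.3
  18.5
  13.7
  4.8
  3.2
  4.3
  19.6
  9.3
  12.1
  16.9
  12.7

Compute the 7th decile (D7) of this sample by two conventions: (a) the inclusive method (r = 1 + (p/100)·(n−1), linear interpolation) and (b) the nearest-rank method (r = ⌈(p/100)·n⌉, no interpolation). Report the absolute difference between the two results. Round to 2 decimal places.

0.06

Sorted: 3.2, 4.3, 4.3, 4.8, 9.3, 12.1, 12.7, 13.5, 13.7, 16.9, 18.5, 19.6.
n = 12.
(a) r = 8.7; between ranks 8 (13.5) and 9 (13.7): 13.64.
(b) the nearest-rank method: rank 9 → 13.7.
|13.64 − 13.7| = 0.06.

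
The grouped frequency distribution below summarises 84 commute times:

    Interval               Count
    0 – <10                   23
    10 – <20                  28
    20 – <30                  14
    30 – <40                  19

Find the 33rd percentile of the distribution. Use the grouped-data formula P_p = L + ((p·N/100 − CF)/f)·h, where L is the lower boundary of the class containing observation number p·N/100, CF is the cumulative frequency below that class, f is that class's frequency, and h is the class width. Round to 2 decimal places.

N = 84; target position k = 33/100 · 84 = 27.72.
Cumulative frequencies: 23, 51, 65, 84.
Observation 27.72 falls in the class 10 – <20.
L = 10, CF = 23, f = 28, h = 10.
P33 = 10 + ((27.72 − 23)/28)·10 = 10 + 1.68571 = 11.6857.

11.69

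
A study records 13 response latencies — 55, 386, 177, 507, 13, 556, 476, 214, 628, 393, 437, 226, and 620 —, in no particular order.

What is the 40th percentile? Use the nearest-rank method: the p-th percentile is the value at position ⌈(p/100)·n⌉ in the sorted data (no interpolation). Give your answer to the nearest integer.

386

Sorted: 13, 55, 177, 214, 226, 386, 393, 437, 476, 507, 556, 620, 628.
n = 13.
Position = ⌈40/100 · 13⌉ = ⌈5.2⌉ = 6.
The value at rank 6 is 386.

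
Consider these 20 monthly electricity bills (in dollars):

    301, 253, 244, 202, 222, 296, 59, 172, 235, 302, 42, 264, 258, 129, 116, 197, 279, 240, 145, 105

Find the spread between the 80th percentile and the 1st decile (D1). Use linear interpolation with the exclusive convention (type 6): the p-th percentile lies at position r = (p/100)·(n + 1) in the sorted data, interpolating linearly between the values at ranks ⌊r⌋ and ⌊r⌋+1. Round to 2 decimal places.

Sorted: 42, 59, 105, 116, 129, 145, 172, 197, 202, 222, 235, 240, 244, 253, 258, 264, 279, 296, 301, 302.
n = 20.
P10: r = 2.1; ranks 2–3 are 59, 105; interpolating gives 63.6.
P80: r = 16.8; ranks 16–17 are 264, 279; interpolating gives 276.
Difference: 276 − 63.6 = 212.4.

212.40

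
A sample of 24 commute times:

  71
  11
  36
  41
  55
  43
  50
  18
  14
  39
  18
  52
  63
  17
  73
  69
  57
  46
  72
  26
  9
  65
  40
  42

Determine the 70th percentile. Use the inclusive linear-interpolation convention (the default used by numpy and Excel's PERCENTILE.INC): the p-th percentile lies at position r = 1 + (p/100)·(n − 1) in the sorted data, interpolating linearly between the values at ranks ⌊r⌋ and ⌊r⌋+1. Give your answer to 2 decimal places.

55.20

Sorted: 9, 11, 14, 17, 18, 18, 26, 36, 39, 40, 41, 42, 43, 46, 50, 52, 55, 57, 63, 65, 69, 71, 72, 73.
n = 24.
r = 1 + (70/100)·(24 − 1) = 1 + 16.1 = 17.1.
Rank 17 is 55 and rank 18 is 57.
Interpolate: 55 + 0.1·(57 − 55) = 55 + 0.1·2 = 55.2.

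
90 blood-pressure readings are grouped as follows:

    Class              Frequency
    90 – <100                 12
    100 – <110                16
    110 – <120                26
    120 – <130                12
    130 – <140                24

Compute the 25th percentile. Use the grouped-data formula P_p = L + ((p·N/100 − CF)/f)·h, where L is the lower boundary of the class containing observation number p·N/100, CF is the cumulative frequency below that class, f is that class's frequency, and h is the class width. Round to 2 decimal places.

N = 90; target position k = 25/100 · 90 = 22.5.
Cumulative frequencies: 12, 28, 54, 66, 90.
Observation 22.5 falls in the class 100 – <110.
L = 100, CF = 12, f = 16, h = 10.
P25 = 100 + ((22.5 − 12)/16)·10 = 100 + 6.5625 = 106.562.

106.56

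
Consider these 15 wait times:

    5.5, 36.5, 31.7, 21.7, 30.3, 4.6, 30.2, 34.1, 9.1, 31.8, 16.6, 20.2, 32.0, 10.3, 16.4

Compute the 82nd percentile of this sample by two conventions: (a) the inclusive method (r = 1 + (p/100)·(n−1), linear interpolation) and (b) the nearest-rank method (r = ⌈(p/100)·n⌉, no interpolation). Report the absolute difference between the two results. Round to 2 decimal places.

Sorted: 4.6, 5.5, 9.1, 10.3, 16.4, 16.6, 20.2, 21.7, 30.2, 30.3, 31.7, 31.8, 32.0, 34.1, 36.5.
n = 15.
(a) r = 12.48; between ranks 12 (31.8) and 13 (32.0): 31.896.
(b) the nearest-rank method: rank 13 → 32.
|31.896 − 32| = 0.104.

0.10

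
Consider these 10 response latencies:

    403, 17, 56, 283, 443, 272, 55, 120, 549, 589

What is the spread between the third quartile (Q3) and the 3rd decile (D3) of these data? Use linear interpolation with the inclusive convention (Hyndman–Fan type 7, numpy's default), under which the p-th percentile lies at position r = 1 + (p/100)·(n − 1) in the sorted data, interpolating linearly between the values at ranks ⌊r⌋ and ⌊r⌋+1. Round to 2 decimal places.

332.20

Sorted: 17, 55, 56, 120, 272, 283, 403, 443, 549, 589.
n = 10.
P30: r = 3.7; ranks 3–4 are 56, 120; interpolating gives 100.8.
P75: r = 7.75; ranks 7–8 are 403, 443; interpolating gives 433.
Difference: 433 − 100.8 = 332.2.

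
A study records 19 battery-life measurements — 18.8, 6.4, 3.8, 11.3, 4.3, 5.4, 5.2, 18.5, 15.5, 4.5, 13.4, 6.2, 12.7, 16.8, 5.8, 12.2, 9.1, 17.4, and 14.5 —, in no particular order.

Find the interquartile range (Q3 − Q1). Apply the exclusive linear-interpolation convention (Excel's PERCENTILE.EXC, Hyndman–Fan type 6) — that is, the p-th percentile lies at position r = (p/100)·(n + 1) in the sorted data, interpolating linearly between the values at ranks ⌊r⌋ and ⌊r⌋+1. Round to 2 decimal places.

Sorted: 3.8, 4.3, 4.5, 5.2, 5.4, 5.8, 6.2, 6.4, 9.1, 11.3, 12.2, 12.7, 13.4, 14.5, 15.5, 16.8, 17.4, 18.5, 18.8.
n = 19.
P25: r = 5 (integer) → 5.4.
P75: r = 15 (integer) → 15.5.
Difference: 15.5 − 5.4 = 10.1.

10.10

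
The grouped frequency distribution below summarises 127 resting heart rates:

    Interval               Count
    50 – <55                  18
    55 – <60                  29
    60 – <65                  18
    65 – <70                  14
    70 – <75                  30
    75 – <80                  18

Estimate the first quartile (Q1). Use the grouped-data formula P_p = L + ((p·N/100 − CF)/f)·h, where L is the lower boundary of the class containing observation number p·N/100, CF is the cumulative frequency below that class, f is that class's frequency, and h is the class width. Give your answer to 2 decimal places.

N = 127; target position k = 25/100 · 127 = 31.75.
Cumulative frequencies: 18, 47, 65, 79, 109, 127.
Observation 31.75 falls in the class 55 – <60.
L = 55, CF = 18, f = 29, h = 5.
P25 = 55 + ((31.75 − 18)/29)·5 = 55 + 2.37069 = 57.3707.

57.37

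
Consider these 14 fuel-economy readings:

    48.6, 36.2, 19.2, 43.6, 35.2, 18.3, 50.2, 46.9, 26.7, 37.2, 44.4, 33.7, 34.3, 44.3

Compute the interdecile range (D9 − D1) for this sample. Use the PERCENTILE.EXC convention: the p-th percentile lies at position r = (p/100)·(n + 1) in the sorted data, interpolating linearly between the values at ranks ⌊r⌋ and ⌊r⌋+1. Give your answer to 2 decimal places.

Sorted: 18.3, 19.2, 26.7, 33.7, 34.3, 35.2, 36.2, 37.2, 43.6, 44.3, 44.4, 46.9, 48.6, 50.2.
n = 14.
P10: r = 1.5; ranks 1–2 are 18.3, 19.2; interpolating gives 18.75.
P90: r = 13.5; ranks 13–14 are 48.6, 50.2; interpolating gives 49.4.
Difference: 49.4 − 18.75 = 30.65.

30.65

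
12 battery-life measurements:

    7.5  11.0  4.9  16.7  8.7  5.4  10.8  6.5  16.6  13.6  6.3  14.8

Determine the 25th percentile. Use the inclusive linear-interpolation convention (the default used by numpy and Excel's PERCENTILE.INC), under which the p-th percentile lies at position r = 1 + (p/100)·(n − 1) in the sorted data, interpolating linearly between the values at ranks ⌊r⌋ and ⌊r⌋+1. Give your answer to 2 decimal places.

Sorted: 4.9, 5.4, 6.3, 6.5, 7.5, 8.7, 10.8, 11.0, 13.6, 14.8, 16.6, 16.7.
n = 12.
r = 1 + (25/100)·(12 − 1) = 1 + 2.75 = 3.75.
Rank 3 is 6.3 and rank 4 is 6.5.
Interpolate: 6.3 + 0.75·(6.5 − 6.3) = 6.3 + 0.75·0.2 = 6.45.

6.45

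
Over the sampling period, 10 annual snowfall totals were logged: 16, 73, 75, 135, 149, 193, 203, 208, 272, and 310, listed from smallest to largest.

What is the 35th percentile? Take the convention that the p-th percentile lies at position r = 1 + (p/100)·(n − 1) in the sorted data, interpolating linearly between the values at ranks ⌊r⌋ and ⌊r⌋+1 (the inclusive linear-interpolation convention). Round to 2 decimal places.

137.10

n = 10.
r = 1 + (35/100)·(10 − 1) = 1 + 3.15 = 4.15.
Rank 4 is 135 and rank 5 is 149.
Interpolate: 135 + 0.15·(149 − 135) = 135 + 0.15·14 = 137.1.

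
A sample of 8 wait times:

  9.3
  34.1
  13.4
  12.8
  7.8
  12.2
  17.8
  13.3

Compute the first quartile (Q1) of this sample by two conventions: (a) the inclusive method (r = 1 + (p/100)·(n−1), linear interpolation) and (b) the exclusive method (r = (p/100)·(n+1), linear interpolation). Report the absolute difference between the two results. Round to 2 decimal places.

Sorted: 7.8, 9.3, 12.2, 12.8, 13.3, 13.4, 17.8, 34.1.
n = 8.
(a) r = 2.75; between ranks 2 (9.3) and 3 (12.2): 11.475.
(b) r = 2.25; between ranks 2 (9.3) and 3 (12.2): 10.025.
|11.475 − 10.025| = 1.45.

1.45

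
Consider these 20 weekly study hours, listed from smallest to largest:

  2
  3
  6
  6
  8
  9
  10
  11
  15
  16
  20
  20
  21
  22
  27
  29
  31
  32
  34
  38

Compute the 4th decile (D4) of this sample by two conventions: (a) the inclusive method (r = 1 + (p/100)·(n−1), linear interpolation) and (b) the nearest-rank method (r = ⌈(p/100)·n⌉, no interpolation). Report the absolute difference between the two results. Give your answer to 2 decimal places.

n = 20.
(a) r = 8.6; between ranks 8 (11) and 9 (15): 13.4.
(b) the nearest-rank method: rank 8 → 11.
|13.4 − 11| = 2.4.

2.40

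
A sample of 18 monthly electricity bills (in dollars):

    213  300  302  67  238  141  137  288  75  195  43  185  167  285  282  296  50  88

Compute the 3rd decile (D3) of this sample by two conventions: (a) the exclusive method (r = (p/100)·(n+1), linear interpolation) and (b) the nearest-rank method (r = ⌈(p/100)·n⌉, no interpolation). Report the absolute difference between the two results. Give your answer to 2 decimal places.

14.70

Sorted: 43, 50, 67, 75, 88, 137, 141, 167, 185, 195, 213, 238, 282, 285, 288, 296, 300, 302.
n = 18.
(a) r = 5.7; between ranks 5 (88) and 6 (137): 122.3.
(b) the nearest-rank method: rank 6 → 137.
|122.3 − 137| = 14.7.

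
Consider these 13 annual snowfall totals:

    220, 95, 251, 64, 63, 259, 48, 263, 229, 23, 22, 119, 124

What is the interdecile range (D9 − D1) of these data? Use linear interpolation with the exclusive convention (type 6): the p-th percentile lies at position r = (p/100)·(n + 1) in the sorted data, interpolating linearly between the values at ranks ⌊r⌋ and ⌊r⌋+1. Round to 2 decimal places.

239.00

Sorted: 22, 23, 48, 63, 64, 95, 119, 124, 220, 229, 251, 259, 263.
n = 13.
P10: r = 1.4; ranks 1–2 are 22, 23; interpolating gives 22.4.
P90: r = 12.6; ranks 12–13 are 259, 263; interpolating gives 261.4.
Difference: 261.4 − 22.4 = 239.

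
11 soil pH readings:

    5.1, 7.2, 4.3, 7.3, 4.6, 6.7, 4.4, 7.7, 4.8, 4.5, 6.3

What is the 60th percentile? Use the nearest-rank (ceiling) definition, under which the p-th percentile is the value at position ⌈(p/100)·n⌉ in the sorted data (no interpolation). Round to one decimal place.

Sorted: 4.3, 4.4, 4.5, 4.6, 4.8, 5.1, 6.3, 6.7, 7.2, 7.3, 7.7.
n = 11.
Position = ⌈60/100 · 11⌉ = ⌈6.6⌉ = 7.
The value at rank 7 is 6.3.

6.3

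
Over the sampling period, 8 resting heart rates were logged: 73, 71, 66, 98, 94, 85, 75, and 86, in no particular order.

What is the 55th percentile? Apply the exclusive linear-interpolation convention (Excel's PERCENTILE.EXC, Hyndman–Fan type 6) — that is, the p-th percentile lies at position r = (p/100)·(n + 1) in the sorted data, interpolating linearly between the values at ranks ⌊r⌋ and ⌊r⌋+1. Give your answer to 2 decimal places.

84.50

Sorted: 66, 71, 73, 75, 85, 86, 94, 98.
n = 8.
r = (55/100)·(8 + 1) = 4.95.
Rank 4 is 75 and rank 5 is 85.
Interpolate: 75 + 0.95·(85 − 75) = 75 + 0.95·10 = 84.5.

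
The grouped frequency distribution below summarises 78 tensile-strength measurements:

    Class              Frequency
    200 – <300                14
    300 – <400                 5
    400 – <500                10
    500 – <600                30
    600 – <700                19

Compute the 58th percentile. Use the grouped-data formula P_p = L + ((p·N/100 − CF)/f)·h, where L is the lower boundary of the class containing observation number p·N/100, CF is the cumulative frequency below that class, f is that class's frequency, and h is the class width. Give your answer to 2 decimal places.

554.13

N = 78; target position k = 58/100 · 78 = 45.24.
Cumulative frequencies: 14, 19, 29, 59, 78.
Observation 45.24 falls in the class 500 – <600.
L = 500, CF = 29, f = 30, h = 100.
P58 = 500 + ((45.24 − 29)/30)·100 = 500 + 54.1333 = 554.133.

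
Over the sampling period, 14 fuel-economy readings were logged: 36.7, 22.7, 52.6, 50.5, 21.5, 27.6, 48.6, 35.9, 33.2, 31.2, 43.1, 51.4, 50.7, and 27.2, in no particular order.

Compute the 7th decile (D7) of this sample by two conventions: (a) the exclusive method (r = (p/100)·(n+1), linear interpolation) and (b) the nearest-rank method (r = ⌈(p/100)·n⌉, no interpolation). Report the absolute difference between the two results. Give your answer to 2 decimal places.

0.95

Sorted: 21.5, 22.7, 27.2, 27.6, 31.2, 33.2, 35.9, 36.7, 43.1, 48.6, 50.5, 50.7, 51.4, 52.6.
n = 14.
(a) r = 10.5; between ranks 10 (48.6) and 11 (50.5): 49.55.
(b) the nearest-rank method: rank 10 → 48.6.
|49.55 − 48.6| = 0.95.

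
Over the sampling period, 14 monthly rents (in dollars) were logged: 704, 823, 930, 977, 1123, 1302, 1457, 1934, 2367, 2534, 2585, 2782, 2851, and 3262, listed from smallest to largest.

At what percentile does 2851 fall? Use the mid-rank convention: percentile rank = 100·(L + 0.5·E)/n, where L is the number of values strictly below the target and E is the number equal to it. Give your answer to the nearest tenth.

89.3

Count below 2851: L = 12; count equal: E = 1; n = 14.
Percentile rank = 100·(12 + 0.5·1)/14 = 100·12.5/14 = 89.29.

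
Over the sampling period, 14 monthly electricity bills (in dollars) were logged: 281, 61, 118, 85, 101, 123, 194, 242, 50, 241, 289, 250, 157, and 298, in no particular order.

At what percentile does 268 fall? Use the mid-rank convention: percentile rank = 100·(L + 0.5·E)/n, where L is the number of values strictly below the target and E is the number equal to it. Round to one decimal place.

Sorted: 50, 61, 85, 101, 118, 123, 157, 194, 241, 242, 250, 281, 289, 298.
Count below 268: L = 11; count equal: E = 0; n = 14.
Percentile rank = 100·(11 + 0.5·0)/14 = 100·11/14 = 78.57.

78.6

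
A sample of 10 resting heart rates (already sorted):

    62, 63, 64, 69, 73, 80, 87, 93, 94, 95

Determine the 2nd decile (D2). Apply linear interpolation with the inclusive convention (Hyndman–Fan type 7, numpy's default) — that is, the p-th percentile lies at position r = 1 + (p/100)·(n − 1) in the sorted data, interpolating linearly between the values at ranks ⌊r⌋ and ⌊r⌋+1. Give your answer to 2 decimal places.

n = 10.
r = 1 + (20/100)·(10 − 1) = 1 + 1.8 = 2.8.
Rank 2 is 63 and rank 3 is 64.
Interpolate: 63 + 0.8·(64 − 63) = 63 + 0.8·1 = 63.8.

63.80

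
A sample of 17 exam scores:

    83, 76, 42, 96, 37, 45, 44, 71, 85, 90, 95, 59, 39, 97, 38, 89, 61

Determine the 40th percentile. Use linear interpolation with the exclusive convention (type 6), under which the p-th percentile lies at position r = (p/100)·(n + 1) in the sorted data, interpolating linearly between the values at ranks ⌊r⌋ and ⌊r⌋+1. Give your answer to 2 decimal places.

Sorted: 37, 38, 39, 42, 44, 45, 59, 61, 71, 76, 83, 85, 89, 90, 95, 96, 97.
n = 17.
r = (40/100)·(17 + 1) = 7.2.
Rank 7 is 59 and rank 8 is 61.
Interpolate: 59 + 0.2·(61 − 59) = 59 + 0.2·2 = 59.4.

59.40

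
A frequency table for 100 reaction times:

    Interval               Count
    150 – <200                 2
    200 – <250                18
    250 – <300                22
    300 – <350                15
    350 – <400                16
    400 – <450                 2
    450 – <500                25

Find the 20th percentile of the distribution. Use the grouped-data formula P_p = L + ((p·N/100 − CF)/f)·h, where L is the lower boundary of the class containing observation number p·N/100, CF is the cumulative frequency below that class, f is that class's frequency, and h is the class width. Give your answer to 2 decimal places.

250.00

N = 100; target position k = 20/100 · 100 = 20.
Cumulative frequencies: 2, 20, 42, 57, 73, 75, 100.
Observation 20 falls in the class 200 – <250.
L = 200, CF = 2, f = 18, h = 50.
P20 = 200 + ((20 − 2)/18)·50 = 200 + 50 = 250.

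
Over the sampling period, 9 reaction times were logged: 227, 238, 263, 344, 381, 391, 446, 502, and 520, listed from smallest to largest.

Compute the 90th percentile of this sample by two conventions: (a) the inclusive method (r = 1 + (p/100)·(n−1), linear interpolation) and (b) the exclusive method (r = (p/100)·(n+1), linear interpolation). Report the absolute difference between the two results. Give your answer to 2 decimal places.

14.40

n = 9.
(a) r = 8.2; between ranks 8 (502) and 9 (520): 505.6.
(b) r = 9 → value at rank 9 = 520.
|505.6 − 520| = 14.4.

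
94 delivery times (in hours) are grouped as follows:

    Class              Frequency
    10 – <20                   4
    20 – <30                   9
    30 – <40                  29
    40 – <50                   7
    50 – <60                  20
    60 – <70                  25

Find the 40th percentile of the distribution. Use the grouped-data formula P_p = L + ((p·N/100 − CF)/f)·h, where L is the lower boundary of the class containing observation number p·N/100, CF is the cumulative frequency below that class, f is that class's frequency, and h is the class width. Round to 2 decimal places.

38.48

N = 94; target position k = 40/100 · 94 = 37.6.
Cumulative frequencies: 4, 13, 42, 49, 69, 94.
Observation 37.6 falls in the class 30 – <40.
L = 30, CF = 13, f = 29, h = 10.
P40 = 30 + ((37.6 − 13)/29)·10 = 30 + 8.48276 = 38.4828.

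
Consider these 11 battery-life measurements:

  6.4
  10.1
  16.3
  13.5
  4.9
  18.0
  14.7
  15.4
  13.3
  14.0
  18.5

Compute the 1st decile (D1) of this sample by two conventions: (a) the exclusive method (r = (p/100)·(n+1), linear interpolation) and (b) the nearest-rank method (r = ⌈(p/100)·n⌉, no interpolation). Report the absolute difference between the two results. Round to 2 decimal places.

Sorted: 4.9, 6.4, 10.1, 13.3, 13.5, 14.0, 14.7, 15.4, 16.3, 18.0, 18.5.
n = 11.
(a) r = 1.2; between ranks 1 (4.9) and 2 (6.4): 5.2.
(b) the nearest-rank method: rank 2 → 6.4.
|5.2 − 6.4| = 1.2.

1.20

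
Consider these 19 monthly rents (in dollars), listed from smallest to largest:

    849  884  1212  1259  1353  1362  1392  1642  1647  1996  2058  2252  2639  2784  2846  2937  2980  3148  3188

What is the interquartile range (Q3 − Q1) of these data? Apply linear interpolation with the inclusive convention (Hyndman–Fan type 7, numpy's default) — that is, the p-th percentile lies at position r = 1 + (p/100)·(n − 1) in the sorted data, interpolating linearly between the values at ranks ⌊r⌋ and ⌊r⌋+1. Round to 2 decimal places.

1457.50

n = 19.
P25: r = 5.5; ranks 5–6 are 1353, 1362; interpolating gives 1357.5.
P75: r = 14.5; ranks 14–15 are 2784, 2846; interpolating gives 2815.
Difference: 2815 − 1357.5 = 1457.5.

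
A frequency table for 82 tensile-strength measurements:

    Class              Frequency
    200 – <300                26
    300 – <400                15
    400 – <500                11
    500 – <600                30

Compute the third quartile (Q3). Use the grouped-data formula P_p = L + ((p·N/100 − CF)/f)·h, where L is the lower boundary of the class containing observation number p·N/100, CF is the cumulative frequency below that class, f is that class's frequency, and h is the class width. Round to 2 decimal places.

531.67

N = 82; target position k = 75/100 · 82 = 61.5.
Cumulative frequencies: 26, 41, 52, 82.
Observation 61.5 falls in the class 500 – <600.
L = 500, CF = 52, f = 30, h = 100.
P75 = 500 + ((61.5 − 52)/30)·100 = 500 + 31.6667 = 531.667.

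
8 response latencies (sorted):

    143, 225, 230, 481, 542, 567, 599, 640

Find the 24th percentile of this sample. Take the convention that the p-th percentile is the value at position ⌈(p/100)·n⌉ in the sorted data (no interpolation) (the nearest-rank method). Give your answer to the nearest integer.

225

n = 8.
Position = ⌈24/100 · 8⌉ = ⌈1.92⌉ = 2.
The value at rank 2 is 225.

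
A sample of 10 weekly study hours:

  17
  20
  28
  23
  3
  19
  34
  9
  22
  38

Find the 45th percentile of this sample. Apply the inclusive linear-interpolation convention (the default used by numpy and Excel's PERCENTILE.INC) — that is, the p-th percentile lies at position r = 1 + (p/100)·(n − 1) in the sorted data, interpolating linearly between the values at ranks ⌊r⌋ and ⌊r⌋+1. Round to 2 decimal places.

Sorted: 3, 9, 17, 19, 20, 22, 23, 28, 34, 38.
n = 10.
r = 1 + (45/100)·(10 − 1) = 1 + 4.05 = 5.05.
Rank 5 is 20 and rank 6 is 22.
Interpolate: 20 + 0.05·(22 − 20) = 20 + 0.05·2 = 20.1.

20.10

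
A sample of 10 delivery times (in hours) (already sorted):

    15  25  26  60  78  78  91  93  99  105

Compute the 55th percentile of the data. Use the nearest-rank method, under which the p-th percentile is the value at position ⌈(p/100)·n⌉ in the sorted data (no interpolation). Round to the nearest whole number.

78

n = 10.
Position = ⌈55/100 · 10⌉ = ⌈5.5⌉ = 6.
The value at rank 6 is 78.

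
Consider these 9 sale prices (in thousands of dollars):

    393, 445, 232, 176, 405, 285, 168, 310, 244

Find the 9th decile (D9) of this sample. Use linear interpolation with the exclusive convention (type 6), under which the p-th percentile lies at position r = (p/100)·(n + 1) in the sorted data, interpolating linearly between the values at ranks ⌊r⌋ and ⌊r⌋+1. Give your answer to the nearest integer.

Sorted: 168, 176, 232, 244, 285, 310, 393, 405, 445.
n = 9.
r = (90/100)·(9 + 1) = 9.
r is an integer, so P90 is the value at rank 9: 445.

445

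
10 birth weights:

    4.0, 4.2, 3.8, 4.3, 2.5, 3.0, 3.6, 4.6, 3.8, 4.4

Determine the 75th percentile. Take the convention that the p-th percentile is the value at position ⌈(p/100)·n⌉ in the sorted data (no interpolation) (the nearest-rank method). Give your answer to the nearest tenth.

Sorted: 2.5, 3.0, 3.6, 3.8, 3.8, 4.0, 4.2, 4.3, 4.4, 4.6.
n = 10.
Position = ⌈75/100 · 10⌉ = ⌈7.5⌉ = 8.
The value at rank 8 is 4.3.

4.3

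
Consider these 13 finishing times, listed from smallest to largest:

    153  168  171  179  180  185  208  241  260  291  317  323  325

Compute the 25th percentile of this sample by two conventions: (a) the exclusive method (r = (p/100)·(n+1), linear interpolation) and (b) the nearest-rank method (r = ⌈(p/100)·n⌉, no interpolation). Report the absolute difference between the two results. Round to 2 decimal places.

n = 13.
(a) r = 3.5; between ranks 3 (171) and 4 (179): 175.
(b) the nearest-rank method: rank 4 → 179.
|175 − 179| = 4.

4.00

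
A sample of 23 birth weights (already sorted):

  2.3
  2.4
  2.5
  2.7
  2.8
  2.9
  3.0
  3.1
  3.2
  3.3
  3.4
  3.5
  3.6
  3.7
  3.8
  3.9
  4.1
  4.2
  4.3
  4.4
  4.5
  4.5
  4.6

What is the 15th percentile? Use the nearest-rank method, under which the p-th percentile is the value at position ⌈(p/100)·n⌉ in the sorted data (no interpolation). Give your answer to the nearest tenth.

2.7

n = 23.
Position = ⌈15/100 · 23⌉ = ⌈3.45⌉ = 4.
The value at rank 4 is 2.7.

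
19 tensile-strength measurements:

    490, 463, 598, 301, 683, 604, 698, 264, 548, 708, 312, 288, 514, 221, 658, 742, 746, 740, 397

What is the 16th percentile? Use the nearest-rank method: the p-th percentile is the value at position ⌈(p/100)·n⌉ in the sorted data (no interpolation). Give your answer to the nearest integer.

Sorted: 221, 264, 288, 301, 312, 397, 463, 490, 514, 548, 598, 604, 658, 683, 698, 708, 740, 742, 746.
n = 19.
Position = ⌈16/100 · 19⌉ = ⌈3.04⌉ = 4.
The value at rank 4 is 301.

301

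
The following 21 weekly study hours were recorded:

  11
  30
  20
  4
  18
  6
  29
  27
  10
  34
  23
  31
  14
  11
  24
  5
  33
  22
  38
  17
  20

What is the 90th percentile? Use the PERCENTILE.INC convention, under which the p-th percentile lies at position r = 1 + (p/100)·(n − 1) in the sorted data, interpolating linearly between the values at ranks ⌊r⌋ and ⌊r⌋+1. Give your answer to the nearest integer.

33

Sorted: 4, 5, 6, 10, 11, 11, 14, 17, 18, 20, 20, 22, 23, 24, 27, 29, 30, 31, 33, 34, 38.
n = 21.
r = 1 + (90/100)·(21 − 1) = 1 + 18 = 19.
r is an integer, so P90 is the value at rank 19: 33.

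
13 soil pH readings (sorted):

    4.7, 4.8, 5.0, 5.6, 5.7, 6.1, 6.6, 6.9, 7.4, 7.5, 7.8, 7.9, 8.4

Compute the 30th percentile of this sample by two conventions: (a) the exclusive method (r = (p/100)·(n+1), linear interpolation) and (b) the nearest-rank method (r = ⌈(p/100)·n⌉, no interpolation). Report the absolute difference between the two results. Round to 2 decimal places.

n = 13.
(a) r = 4.2; between ranks 4 (5.6) and 5 (5.7): 5.62.
(b) the nearest-rank method: rank 4 → 5.6.
|5.62 − 5.6| = 0.02.

0.02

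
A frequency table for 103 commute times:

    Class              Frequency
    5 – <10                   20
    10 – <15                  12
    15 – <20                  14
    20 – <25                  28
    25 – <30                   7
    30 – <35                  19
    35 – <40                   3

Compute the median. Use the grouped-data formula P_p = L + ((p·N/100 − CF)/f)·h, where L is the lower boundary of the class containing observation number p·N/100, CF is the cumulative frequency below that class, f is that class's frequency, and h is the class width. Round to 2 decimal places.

N = 103; target position k = 50/100 · 103 = 51.5.
Cumulative frequencies: 20, 32, 46, 74, 81, 100, 103.
Observation 51.5 falls in the class 20 – <25.
L = 20, CF = 46, f = 28, h = 5.
P50 = 20 + ((51.5 − 46)/28)·5 = 20 + 0.982143 = 20.9821.

20.98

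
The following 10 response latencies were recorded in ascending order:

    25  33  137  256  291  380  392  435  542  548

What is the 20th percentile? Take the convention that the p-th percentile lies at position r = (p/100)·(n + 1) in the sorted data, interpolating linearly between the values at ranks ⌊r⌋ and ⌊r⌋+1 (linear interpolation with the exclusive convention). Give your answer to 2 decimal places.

n = 10.
r = (20/100)·(10 + 1) = 2.2.
Rank 2 is 33 and rank 3 is 137.
Interpolate: 33 + 0.2·(137 − 33) = 33 + 0.2·104 = 53.8.

53.80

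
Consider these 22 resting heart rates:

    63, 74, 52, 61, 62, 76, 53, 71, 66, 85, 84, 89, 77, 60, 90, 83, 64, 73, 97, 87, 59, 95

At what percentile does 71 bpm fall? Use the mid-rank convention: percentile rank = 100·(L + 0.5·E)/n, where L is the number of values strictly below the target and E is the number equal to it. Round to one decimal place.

43.2

Sorted: 52, 53, 59, 60, 61, 62, 63, 64, 66, 71, 73, 74, 76, 77, 83, 84, 85, 87, 89, 90, 95, 97.
Count below 71: L = 9; count equal: E = 1; n = 22.
Percentile rank = 100·(9 + 0.5·1)/22 = 100·9.5/22 = 43.18.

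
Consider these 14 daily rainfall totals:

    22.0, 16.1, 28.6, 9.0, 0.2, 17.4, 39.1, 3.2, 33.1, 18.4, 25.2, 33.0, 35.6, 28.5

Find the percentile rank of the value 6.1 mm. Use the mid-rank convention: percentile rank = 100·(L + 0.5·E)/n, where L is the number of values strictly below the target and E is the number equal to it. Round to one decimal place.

14.3

Sorted: 0.2, 3.2, 9.0, 16.1, 17.4, 18.4, 22.0, 25.2, 28.5, 28.6, 33.0, 33.1, 35.6, 39.1.
Count below 6.1: L = 2; count equal: E = 0; n = 14.
Percentile rank = 100·(2 + 0.5·0)/14 = 100·2/14 = 14.29.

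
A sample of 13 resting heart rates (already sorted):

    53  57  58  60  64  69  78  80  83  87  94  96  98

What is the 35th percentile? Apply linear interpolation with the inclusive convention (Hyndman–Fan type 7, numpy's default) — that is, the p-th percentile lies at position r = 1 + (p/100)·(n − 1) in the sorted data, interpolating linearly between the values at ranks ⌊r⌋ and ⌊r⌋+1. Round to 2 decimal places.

65.00

n = 13.
r = 1 + (35/100)·(13 − 1) = 1 + 4.2 = 5.2.
Rank 5 is 64 and rank 6 is 69.
Interpolate: 64 + 0.2·(69 − 64) = 64 + 0.2·5 = 65.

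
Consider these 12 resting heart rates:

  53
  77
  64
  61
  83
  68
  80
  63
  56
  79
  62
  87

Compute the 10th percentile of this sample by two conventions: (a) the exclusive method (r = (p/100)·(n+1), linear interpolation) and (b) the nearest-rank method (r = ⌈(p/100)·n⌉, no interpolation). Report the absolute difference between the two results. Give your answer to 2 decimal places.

2.10

Sorted: 53, 56, 61, 62, 63, 64, 68, 77, 79, 80, 83, 87.
n = 12.
(a) r = 1.3; between ranks 1 (53) and 2 (56): 53.9.
(b) the nearest-rank method: rank 2 → 56.
|53.9 − 56| = 2.1.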